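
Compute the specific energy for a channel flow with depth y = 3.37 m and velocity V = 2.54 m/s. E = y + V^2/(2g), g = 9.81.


Specific energy E = y + V^2/(2g).
Velocity head = V^2/(2g) = 2.54^2 / (2*9.81) = 6.4516 / 19.62 = 0.3288 m.
E = 3.37 + 0.3288 = 3.6988 m.

3.6988


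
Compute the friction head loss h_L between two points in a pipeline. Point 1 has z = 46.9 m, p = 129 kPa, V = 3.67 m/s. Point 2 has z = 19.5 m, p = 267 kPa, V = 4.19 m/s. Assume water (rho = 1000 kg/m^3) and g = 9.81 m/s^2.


Total head at each section: H = z + p/(rho*g) + V^2/(2g).
H1 = 46.9 + 129*1000/(1000*9.81) + 3.67^2/(2*9.81)
   = 46.9 + 13.15 + 0.6865
   = 60.736 m.
H2 = 19.5 + 267*1000/(1000*9.81) + 4.19^2/(2*9.81)
   = 19.5 + 27.217 + 0.8948
   = 47.612 m.
h_L = H1 - H2 = 60.736 - 47.612 = 13.124 m.

13.124


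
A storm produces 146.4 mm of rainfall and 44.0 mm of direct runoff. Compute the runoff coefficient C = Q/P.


The runoff coefficient C = runoff depth / rainfall depth.
C = 44.0 / 146.4
  = 0.3005.

0.3005


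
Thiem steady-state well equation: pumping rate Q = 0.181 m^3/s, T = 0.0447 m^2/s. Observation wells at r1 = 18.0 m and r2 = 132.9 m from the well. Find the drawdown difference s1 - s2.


Thiem equation: s1 - s2 = Q/(2*pi*T) * ln(r2/r1).
ln(r2/r1) = ln(132.9/18.0) = 1.9992.
Q/(2*pi*T) = 0.181 / (2*pi*0.0447) = 0.181 / 0.2809 = 0.6445.
s1 - s2 = 0.6445 * 1.9992 = 1.2884 m.

1.2884


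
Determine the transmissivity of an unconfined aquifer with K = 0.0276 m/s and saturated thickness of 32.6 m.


Transmissivity is defined as T = K * h.
T = 0.0276 * 32.6
  = 0.8998 m^2/s.

0.8998


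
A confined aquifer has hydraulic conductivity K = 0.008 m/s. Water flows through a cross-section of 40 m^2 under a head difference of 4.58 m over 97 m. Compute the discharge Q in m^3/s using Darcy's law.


Darcy's law: Q = K * A * i, where i = dh/L.
Hydraulic gradient i = 4.58 / 97 = 0.047216.
Q = 0.008 * 40 * 0.047216
  = 0.0151 m^3/s.

0.0151


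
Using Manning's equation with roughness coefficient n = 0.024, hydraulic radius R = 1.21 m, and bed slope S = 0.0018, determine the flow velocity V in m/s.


Manning's equation gives V = (1/n) * R^(2/3) * S^(1/2).
First, compute R^(2/3) = 1.21^(2/3) = 1.1355.
Next, S^(1/2) = 0.0018^(1/2) = 0.042426.
Then 1/n = 1/0.024 = 41.67.
V = 41.67 * 1.1355 * 0.042426 = 2.0073 m/s.

2.0073


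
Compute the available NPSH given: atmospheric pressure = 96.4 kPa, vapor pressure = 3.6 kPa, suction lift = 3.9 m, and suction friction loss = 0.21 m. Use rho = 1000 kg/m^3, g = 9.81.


NPSHa = p_atm/(rho*g) - z_s - hf_s - p_vap/(rho*g).
p_atm/(rho*g) = 96.4*1000 / (1000*9.81) = 9.827 m.
p_vap/(rho*g) = 3.6*1000 / (1000*9.81) = 0.367 m.
NPSHa = 9.827 - 3.9 - 0.21 - 0.367
      = 5.35 m.

5.35


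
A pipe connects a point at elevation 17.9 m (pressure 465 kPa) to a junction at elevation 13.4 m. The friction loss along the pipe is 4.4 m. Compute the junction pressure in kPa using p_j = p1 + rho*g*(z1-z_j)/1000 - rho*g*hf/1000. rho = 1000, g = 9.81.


Junction pressure: p_j = p1 + rho*g*(z1 - z_j)/1000 - rho*g*hf/1000.
Elevation term = 1000*9.81*(17.9 - 13.4)/1000 = 44.145 kPa.
Friction term = 1000*9.81*4.4/1000 = 43.164 kPa.
p_j = 465 + 44.145 - 43.164 = 465.98 kPa.

465.98


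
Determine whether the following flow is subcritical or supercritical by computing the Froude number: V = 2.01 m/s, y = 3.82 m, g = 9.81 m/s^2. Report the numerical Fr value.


The Froude number is defined as Fr = V / sqrt(g*y).
g*y = 9.81 * 3.82 = 37.4742.
sqrt(g*y) = sqrt(37.4742) = 6.1216.
Fr = 2.01 / 6.1216 = 0.3283.
Since Fr < 1, the flow is subcritical.

0.3283


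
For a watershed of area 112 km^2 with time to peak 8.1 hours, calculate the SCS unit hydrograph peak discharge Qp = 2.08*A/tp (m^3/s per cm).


SCS formula: Qp = 2.08 * A / tp.
Qp = 2.08 * 112 / 8.1
   = 232.96 / 8.1
   = 28.76 m^3/s per cm.

28.76


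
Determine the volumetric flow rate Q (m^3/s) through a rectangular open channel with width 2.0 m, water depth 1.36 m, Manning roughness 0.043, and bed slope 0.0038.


For a rectangular channel, the cross-sectional area A = b * y = 2.0 * 1.36 = 2.72 m^2.
The wetted perimeter P = b + 2y = 2.0 + 2*1.36 = 4.72 m.
Hydraulic radius R = A/P = 2.72/4.72 = 0.5763 m.
Velocity V = (1/n)*R^(2/3)*S^(1/2) = (1/0.043)*0.5763^(2/3)*0.0038^(1/2) = 0.9928 m/s.
Discharge Q = A * V = 2.72 * 0.9928 = 2.7 m^3/s.

2.7


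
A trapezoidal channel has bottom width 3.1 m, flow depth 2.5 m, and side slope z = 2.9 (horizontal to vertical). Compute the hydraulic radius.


For a trapezoidal section with side slope z:
A = (b + z*y)*y = (3.1 + 2.9*2.5)*2.5 = 25.875 m^2.
P = b + 2*y*sqrt(1 + z^2) = 3.1 + 2*2.5*sqrt(1 + 2.9^2) = 18.438 m.
R = A/P = 25.875 / 18.438 = 1.4034 m.

1.4034


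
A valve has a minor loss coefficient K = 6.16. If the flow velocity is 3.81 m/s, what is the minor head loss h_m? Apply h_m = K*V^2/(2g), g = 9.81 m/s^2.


Minor loss formula: h_m = K * V^2/(2g).
V^2 = 3.81^2 = 14.5161.
V^2/(2g) = 14.5161 / 19.62 = 0.7399 m.
h_m = 6.16 * 0.7399 = 4.5576 m.

4.5576


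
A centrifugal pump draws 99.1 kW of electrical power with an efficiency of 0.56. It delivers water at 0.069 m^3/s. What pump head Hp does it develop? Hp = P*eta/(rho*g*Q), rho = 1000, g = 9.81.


Pump head formula: Hp = P * eta / (rho * g * Q).
Numerator: P * eta = 99.1 * 1000 * 0.56 = 55496.0 W.
Denominator: rho * g * Q = 1000 * 9.81 * 0.069 = 676.89.
Hp = 55496.0 / 676.89 = 81.99 m.

81.99


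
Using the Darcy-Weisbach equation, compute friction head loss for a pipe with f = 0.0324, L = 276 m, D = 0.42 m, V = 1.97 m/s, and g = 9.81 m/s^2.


Darcy-Weisbach equation: h_f = f * (L/D) * V^2/(2g).
f * L/D = 0.0324 * 276/0.42 = 21.2914.
V^2/(2g) = 1.97^2 / (2*9.81) = 3.8809 / 19.62 = 0.1978 m.
h_f = 21.2914 * 0.1978 = 4.212 m.

4.212


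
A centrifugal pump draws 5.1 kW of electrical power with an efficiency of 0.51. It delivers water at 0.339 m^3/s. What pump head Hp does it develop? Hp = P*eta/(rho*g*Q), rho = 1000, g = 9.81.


Pump head formula: Hp = P * eta / (rho * g * Q).
Numerator: P * eta = 5.1 * 1000 * 0.51 = 2601.0 W.
Denominator: rho * g * Q = 1000 * 9.81 * 0.339 = 3325.59.
Hp = 2601.0 / 3325.59 = 0.78 m.

0.78


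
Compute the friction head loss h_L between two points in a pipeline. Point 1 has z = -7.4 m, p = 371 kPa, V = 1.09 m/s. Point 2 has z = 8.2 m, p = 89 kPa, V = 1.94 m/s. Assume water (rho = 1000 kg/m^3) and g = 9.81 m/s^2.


Total head at each section: H = z + p/(rho*g) + V^2/(2g).
H1 = -7.4 + 371*1000/(1000*9.81) + 1.09^2/(2*9.81)
   = -7.4 + 37.819 + 0.0606
   = 30.479 m.
H2 = 8.2 + 89*1000/(1000*9.81) + 1.94^2/(2*9.81)
   = 8.2 + 9.072 + 0.1918
   = 17.464 m.
h_L = H1 - H2 = 30.479 - 17.464 = 13.015 m.

13.015


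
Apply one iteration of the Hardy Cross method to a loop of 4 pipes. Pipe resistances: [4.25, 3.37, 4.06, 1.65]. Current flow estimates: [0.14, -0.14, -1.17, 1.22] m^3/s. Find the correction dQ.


Numerator terms (r*Q*|Q|): 4.25*0.14*|0.14| = 0.0833; 3.37*-0.14*|-0.14| = -0.0661; 4.06*-1.17*|-1.17| = -5.5577; 1.65*1.22*|1.22| = 2.4559.
Sum of numerator = -3.0846.
Denominator terms (r*|Q|): 4.25*|0.14| = 0.595; 3.37*|-0.14| = 0.4718; 4.06*|-1.17| = 4.7502; 1.65*|1.22| = 2.013.
2 * sum of denominator = 2 * 7.83 = 15.66.
dQ = --3.0846 / 15.66 = 0.197 m^3/s.

0.197


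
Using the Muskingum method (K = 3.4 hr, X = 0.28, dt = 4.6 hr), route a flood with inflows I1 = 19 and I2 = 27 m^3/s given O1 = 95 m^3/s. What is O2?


Muskingum coefficients:
denom = 2*K*(1-X) + dt = 2*3.4*(1-0.28) + 4.6 = 9.496.
C0 = (dt - 2*K*X)/denom = (4.6 - 2*3.4*0.28)/9.496 = 0.2839.
C1 = (dt + 2*K*X)/denom = (4.6 + 2*3.4*0.28)/9.496 = 0.6849.
C2 = (2*K*(1-X) - dt)/denom = 0.0312.
O2 = C0*I2 + C1*I1 + C2*O1
   = 0.2839*27 + 0.6849*19 + 0.0312*95
   = 23.64 m^3/s.

23.64


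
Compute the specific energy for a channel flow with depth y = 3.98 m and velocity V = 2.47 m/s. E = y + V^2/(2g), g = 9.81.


Specific energy E = y + V^2/(2g).
Velocity head = V^2/(2g) = 2.47^2 / (2*9.81) = 6.1009 / 19.62 = 0.311 m.
E = 3.98 + 0.311 = 4.291 m.

4.291


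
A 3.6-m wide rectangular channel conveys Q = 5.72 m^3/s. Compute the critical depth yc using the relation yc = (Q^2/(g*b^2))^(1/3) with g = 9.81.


Using yc = (Q^2 / (g * b^2))^(1/3):
Q^2 = 5.72^2 = 32.72.
g * b^2 = 9.81 * 3.6^2 = 9.81 * 12.96 = 127.14.
Q^2 / (g*b^2) = 32.72 / 127.14 = 0.2574.
yc = 0.2574^(1/3) = 0.6361 m.

0.6361


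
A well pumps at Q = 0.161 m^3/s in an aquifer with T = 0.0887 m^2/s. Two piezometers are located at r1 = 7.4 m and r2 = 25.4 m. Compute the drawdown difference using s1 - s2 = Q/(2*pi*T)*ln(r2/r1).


Thiem equation: s1 - s2 = Q/(2*pi*T) * ln(r2/r1).
ln(r2/r1) = ln(25.4/7.4) = 1.2333.
Q/(2*pi*T) = 0.161 / (2*pi*0.0887) = 0.161 / 0.5573 = 0.2889.
s1 - s2 = 0.2889 * 1.2333 = 0.3563 m.

0.3563


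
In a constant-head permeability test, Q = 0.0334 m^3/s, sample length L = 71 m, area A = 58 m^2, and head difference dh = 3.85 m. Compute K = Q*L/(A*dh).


From K = Q*L / (A*dh):
Numerator: Q*L = 0.0334 * 71 = 2.3714.
Denominator: A*dh = 58 * 3.85 = 223.3.
K = 2.3714 / 223.3 = 0.01062 m/s.

0.01062


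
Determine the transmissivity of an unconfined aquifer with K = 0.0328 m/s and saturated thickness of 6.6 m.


Transmissivity is defined as T = K * h.
T = 0.0328 * 6.6
  = 0.2165 m^2/s.

0.2165


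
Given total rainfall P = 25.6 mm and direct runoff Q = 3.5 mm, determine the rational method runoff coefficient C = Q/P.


The runoff coefficient C = runoff depth / rainfall depth.
C = 3.5 / 25.6
  = 0.1367.

0.1367


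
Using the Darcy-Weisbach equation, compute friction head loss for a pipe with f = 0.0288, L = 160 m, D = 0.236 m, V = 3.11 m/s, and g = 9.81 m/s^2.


Darcy-Weisbach equation: h_f = f * (L/D) * V^2/(2g).
f * L/D = 0.0288 * 160/0.236 = 19.5254.
V^2/(2g) = 3.11^2 / (2*9.81) = 9.6721 / 19.62 = 0.493 m.
h_f = 19.5254 * 0.493 = 9.625 m.

9.625


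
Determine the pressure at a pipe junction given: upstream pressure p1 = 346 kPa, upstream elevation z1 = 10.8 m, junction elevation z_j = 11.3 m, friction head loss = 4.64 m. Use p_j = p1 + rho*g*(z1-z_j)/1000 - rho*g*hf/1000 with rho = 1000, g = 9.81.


Junction pressure: p_j = p1 + rho*g*(z1 - z_j)/1000 - rho*g*hf/1000.
Elevation term = 1000*9.81*(10.8 - 11.3)/1000 = -4.905 kPa.
Friction term = 1000*9.81*4.64/1000 = 45.518 kPa.
p_j = 346 + -4.905 - 45.518 = 295.58 kPa.

295.58


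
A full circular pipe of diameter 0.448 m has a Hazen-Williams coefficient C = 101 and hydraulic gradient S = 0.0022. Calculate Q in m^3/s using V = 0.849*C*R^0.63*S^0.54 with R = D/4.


For a full circular pipe, R = D/4 = 0.448/4 = 0.112 m.
V = 0.849 * 101 * 0.112^0.63 * 0.0022^0.54
  = 0.849 * 101 * 0.251772 * 0.03672
  = 0.7928 m/s.
Pipe area A = pi*D^2/4 = pi*0.448^2/4 = 0.1576 m^2.
Q = A * V = 0.1576 * 0.7928 = 0.125 m^3/s.

0.125


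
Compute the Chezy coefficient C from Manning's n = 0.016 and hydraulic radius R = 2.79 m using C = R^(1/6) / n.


The Chezy coefficient relates to Manning's n through C = R^(1/6) / n.
R^(1/6) = 2.79^(1/6) = 1.186499.
C = 1.186499 / 0.016 = 74.16 m^(1/2)/s.

74.16


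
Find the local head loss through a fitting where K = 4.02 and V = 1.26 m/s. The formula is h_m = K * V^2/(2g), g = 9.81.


Minor loss formula: h_m = K * V^2/(2g).
V^2 = 1.26^2 = 1.5876.
V^2/(2g) = 1.5876 / 19.62 = 0.0809 m.
h_m = 4.02 * 0.0809 = 0.3253 m.

0.3253


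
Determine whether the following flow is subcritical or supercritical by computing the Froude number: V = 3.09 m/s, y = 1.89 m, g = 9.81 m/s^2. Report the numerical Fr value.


The Froude number is defined as Fr = V / sqrt(g*y).
g*y = 9.81 * 1.89 = 18.5409.
sqrt(g*y) = sqrt(18.5409) = 4.3059.
Fr = 3.09 / 4.3059 = 0.7176.
Since Fr < 1, the flow is subcritical.

0.7176


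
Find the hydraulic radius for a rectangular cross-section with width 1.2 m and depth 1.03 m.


For a rectangular section:
Flow area A = b * y = 1.2 * 1.03 = 1.24 m^2.
Wetted perimeter P = b + 2y = 1.2 + 2*1.03 = 3.26 m.
Hydraulic radius R = A/P = 1.24 / 3.26 = 0.3791 m.

0.3791


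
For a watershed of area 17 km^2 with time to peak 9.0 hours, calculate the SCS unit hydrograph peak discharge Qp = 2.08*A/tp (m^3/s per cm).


SCS formula: Qp = 2.08 * A / tp.
Qp = 2.08 * 17 / 9.0
   = 35.36 / 9.0
   = 3.93 m^3/s per cm.

3.93


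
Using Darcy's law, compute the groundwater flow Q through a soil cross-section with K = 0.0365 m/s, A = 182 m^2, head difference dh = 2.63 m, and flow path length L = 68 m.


Darcy's law: Q = K * A * i, where i = dh/L.
Hydraulic gradient i = 2.63 / 68 = 0.038676.
Q = 0.0365 * 182 * 0.038676
  = 0.2569 m^3/s.

0.2569


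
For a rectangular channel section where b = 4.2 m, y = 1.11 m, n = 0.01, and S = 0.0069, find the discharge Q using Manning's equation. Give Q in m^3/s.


For a rectangular channel, the cross-sectional area A = b * y = 4.2 * 1.11 = 4.66 m^2.
The wetted perimeter P = b + 2y = 4.2 + 2*1.11 = 6.42 m.
Hydraulic radius R = A/P = 4.66/6.42 = 0.7262 m.
Velocity V = (1/n)*R^(2/3)*S^(1/2) = (1/0.01)*0.7262^(2/3)*0.0069^(1/2) = 6.7109 m/s.
Discharge Q = A * V = 4.66 * 6.7109 = 31.286 m^3/s.

31.286


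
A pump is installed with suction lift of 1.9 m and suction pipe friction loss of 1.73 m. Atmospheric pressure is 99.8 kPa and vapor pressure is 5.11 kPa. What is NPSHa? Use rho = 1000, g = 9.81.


NPSHa = p_atm/(rho*g) - z_s - hf_s - p_vap/(rho*g).
p_atm/(rho*g) = 99.8*1000 / (1000*9.81) = 10.173 m.
p_vap/(rho*g) = 5.11*1000 / (1000*9.81) = 0.521 m.
NPSHa = 10.173 - 1.9 - 1.73 - 0.521
      = 6.02 m.

6.02


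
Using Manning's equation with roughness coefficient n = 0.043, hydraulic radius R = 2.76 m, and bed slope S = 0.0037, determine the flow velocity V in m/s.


Manning's equation gives V = (1/n) * R^(2/3) * S^(1/2).
First, compute R^(2/3) = 2.76^(2/3) = 1.9676.
Next, S^(1/2) = 0.0037^(1/2) = 0.060828.
Then 1/n = 1/0.043 = 23.26.
V = 23.26 * 1.9676 * 0.060828 = 2.7834 m/s.

2.7834


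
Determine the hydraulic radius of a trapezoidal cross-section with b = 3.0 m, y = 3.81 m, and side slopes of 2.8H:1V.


For a trapezoidal section with side slope z:
A = (b + z*y)*y = (3.0 + 2.8*3.81)*3.81 = 52.075 m^2.
P = b + 2*y*sqrt(1 + z^2) = 3.0 + 2*3.81*sqrt(1 + 2.8^2) = 25.656 m.
R = A/P = 52.075 / 25.656 = 2.0298 m.

2.0298


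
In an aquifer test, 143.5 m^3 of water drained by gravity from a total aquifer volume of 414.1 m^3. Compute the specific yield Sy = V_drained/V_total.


Specific yield Sy = Volume drained / Total volume.
Sy = 143.5 / 414.1
   = 0.3465.

0.3465


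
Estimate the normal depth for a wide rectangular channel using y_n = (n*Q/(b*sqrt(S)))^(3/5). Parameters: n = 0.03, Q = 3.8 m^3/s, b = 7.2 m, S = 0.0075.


We use the wide-channel approximation y_n = (n*Q/(b*sqrt(S)))^(3/5).
sqrt(S) = sqrt(0.0075) = 0.086603.
Numerator: n*Q = 0.03 * 3.8 = 0.114.
Denominator: b*sqrt(S) = 7.2 * 0.086603 = 0.623542.
arg = 0.1828.
y_n = 0.1828^(3/5) = 0.3608 m.

0.3608


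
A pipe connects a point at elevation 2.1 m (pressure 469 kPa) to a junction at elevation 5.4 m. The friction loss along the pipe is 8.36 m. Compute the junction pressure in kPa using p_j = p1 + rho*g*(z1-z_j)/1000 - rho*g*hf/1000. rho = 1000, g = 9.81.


Junction pressure: p_j = p1 + rho*g*(z1 - z_j)/1000 - rho*g*hf/1000.
Elevation term = 1000*9.81*(2.1 - 5.4)/1000 = -32.373 kPa.
Friction term = 1000*9.81*8.36/1000 = 82.012 kPa.
p_j = 469 + -32.373 - 82.012 = 354.62 kPa.

354.62


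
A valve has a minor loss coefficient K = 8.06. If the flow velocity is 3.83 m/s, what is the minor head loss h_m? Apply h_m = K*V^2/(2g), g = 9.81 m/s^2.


Minor loss formula: h_m = K * V^2/(2g).
V^2 = 3.83^2 = 14.6689.
V^2/(2g) = 14.6689 / 19.62 = 0.7477 m.
h_m = 8.06 * 0.7477 = 6.0261 m.

6.0261


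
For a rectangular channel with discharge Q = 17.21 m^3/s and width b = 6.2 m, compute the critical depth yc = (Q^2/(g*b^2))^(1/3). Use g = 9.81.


Using yc = (Q^2 / (g * b^2))^(1/3):
Q^2 = 17.21^2 = 296.18.
g * b^2 = 9.81 * 6.2^2 = 9.81 * 38.44 = 377.1.
Q^2 / (g*b^2) = 296.18 / 377.1 = 0.7854.
yc = 0.7854^(1/3) = 0.9226 m.

0.9226


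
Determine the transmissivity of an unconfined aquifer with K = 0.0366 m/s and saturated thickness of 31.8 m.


Transmissivity is defined as T = K * h.
T = 0.0366 * 31.8
  = 1.1639 m^2/s.

1.1639


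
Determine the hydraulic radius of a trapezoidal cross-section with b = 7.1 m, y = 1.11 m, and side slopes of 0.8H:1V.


For a trapezoidal section with side slope z:
A = (b + z*y)*y = (7.1 + 0.8*1.11)*1.11 = 8.867 m^2.
P = b + 2*y*sqrt(1 + z^2) = 7.1 + 2*1.11*sqrt(1 + 0.8^2) = 9.943 m.
R = A/P = 8.867 / 9.943 = 0.8918 m.

0.8918


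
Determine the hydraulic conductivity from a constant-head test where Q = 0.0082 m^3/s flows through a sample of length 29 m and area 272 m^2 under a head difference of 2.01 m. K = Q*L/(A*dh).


From K = Q*L / (A*dh):
Numerator: Q*L = 0.0082 * 29 = 0.2378.
Denominator: A*dh = 272 * 2.01 = 546.72.
K = 0.2378 / 546.72 = 0.000435 m/s.

0.000435


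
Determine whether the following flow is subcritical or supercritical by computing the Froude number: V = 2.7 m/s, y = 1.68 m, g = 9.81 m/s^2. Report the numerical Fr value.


The Froude number is defined as Fr = V / sqrt(g*y).
g*y = 9.81 * 1.68 = 16.4808.
sqrt(g*y) = sqrt(16.4808) = 4.0597.
Fr = 2.7 / 4.0597 = 0.6651.
Since Fr < 1, the flow is subcritical.

0.6651


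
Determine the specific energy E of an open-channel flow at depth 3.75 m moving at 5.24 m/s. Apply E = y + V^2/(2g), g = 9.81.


Specific energy E = y + V^2/(2g).
Velocity head = V^2/(2g) = 5.24^2 / (2*9.81) = 27.4576 / 19.62 = 1.3995 m.
E = 3.75 + 1.3995 = 5.1495 m.

5.1495


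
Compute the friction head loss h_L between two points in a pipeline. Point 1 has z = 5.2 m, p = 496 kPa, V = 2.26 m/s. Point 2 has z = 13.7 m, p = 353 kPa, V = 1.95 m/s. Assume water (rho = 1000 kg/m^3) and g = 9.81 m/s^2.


Total head at each section: H = z + p/(rho*g) + V^2/(2g).
H1 = 5.2 + 496*1000/(1000*9.81) + 2.26^2/(2*9.81)
   = 5.2 + 50.561 + 0.2603
   = 56.021 m.
H2 = 13.7 + 353*1000/(1000*9.81) + 1.95^2/(2*9.81)
   = 13.7 + 35.984 + 0.1938
   = 49.877 m.
h_L = H1 - H2 = 56.021 - 49.877 = 6.143 m.

6.143


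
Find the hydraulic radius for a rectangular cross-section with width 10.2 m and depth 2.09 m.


For a rectangular section:
Flow area A = b * y = 10.2 * 2.09 = 21.32 m^2.
Wetted perimeter P = b + 2y = 10.2 + 2*2.09 = 14.38 m.
Hydraulic radius R = A/P = 21.32 / 14.38 = 1.4825 m.

1.4825


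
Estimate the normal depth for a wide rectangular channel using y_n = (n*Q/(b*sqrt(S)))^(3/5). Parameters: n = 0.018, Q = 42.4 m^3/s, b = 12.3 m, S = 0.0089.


We use the wide-channel approximation y_n = (n*Q/(b*sqrt(S)))^(3/5).
sqrt(S) = sqrt(0.0089) = 0.09434.
Numerator: n*Q = 0.018 * 42.4 = 0.7632.
Denominator: b*sqrt(S) = 12.3 * 0.09434 = 1.160382.
arg = 0.6577.
y_n = 0.6577^(3/5) = 0.7777 m.

0.7777


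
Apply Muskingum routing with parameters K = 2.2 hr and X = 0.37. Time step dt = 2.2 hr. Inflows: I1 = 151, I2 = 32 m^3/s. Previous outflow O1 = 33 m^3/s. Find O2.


Muskingum coefficients:
denom = 2*K*(1-X) + dt = 2*2.2*(1-0.37) + 2.2 = 4.972.
C0 = (dt - 2*K*X)/denom = (2.2 - 2*2.2*0.37)/4.972 = 0.115.
C1 = (dt + 2*K*X)/denom = (2.2 + 2*2.2*0.37)/4.972 = 0.7699.
C2 = (2*K*(1-X) - dt)/denom = 0.115.
O2 = C0*I2 + C1*I1 + C2*O1
   = 0.115*32 + 0.7699*151 + 0.115*33
   = 123.73 m^3/s.

123.73


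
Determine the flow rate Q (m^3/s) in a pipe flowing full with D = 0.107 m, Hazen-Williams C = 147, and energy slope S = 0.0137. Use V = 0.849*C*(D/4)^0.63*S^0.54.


For a full circular pipe, R = D/4 = 0.107/4 = 0.0267 m.
V = 0.849 * 147 * 0.0267^0.63 * 0.0137^0.54
  = 0.849 * 147 * 0.102144 * 0.098589
  = 1.2568 m/s.
Pipe area A = pi*D^2/4 = pi*0.107^2/4 = 0.009 m^2.
Q = A * V = 0.009 * 1.2568 = 0.0113 m^3/s.

0.0113


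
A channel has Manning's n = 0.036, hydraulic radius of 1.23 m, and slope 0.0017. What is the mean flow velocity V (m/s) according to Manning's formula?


Manning's equation gives V = (1/n) * R^(2/3) * S^(1/2).
First, compute R^(2/3) = 1.23^(2/3) = 1.148.
Next, S^(1/2) = 0.0017^(1/2) = 0.041231.
Then 1/n = 1/0.036 = 27.78.
V = 27.78 * 1.148 * 0.041231 = 1.3148 m/s.

1.3148


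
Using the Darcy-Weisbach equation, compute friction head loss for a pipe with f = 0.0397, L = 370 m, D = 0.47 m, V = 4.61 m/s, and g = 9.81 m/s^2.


Darcy-Weisbach equation: h_f = f * (L/D) * V^2/(2g).
f * L/D = 0.0397 * 370/0.47 = 31.2532.
V^2/(2g) = 4.61^2 / (2*9.81) = 21.2521 / 19.62 = 1.0832 m.
h_f = 31.2532 * 1.0832 = 33.853 m.

33.853


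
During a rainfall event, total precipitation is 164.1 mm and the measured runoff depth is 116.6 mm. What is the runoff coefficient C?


The runoff coefficient C = runoff depth / rainfall depth.
C = 116.6 / 164.1
  = 0.7105.

0.7105


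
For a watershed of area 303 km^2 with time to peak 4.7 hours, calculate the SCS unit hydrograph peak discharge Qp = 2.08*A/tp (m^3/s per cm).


SCS formula: Qp = 2.08 * A / tp.
Qp = 2.08 * 303 / 4.7
   = 630.24 / 4.7
   = 134.09 m^3/s per cm.

134.09


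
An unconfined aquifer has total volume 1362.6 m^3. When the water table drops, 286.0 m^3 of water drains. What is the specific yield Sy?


Specific yield Sy = Volume drained / Total volume.
Sy = 286.0 / 1362.6
   = 0.2099.

0.2099


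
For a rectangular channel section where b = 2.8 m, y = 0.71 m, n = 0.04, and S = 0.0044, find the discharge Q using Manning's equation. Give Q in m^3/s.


For a rectangular channel, the cross-sectional area A = b * y = 2.8 * 0.71 = 1.99 m^2.
The wetted perimeter P = b + 2y = 2.8 + 2*0.71 = 4.22 m.
Hydraulic radius R = A/P = 1.99/4.22 = 0.4711 m.
Velocity V = (1/n)*R^(2/3)*S^(1/2) = (1/0.04)*0.4711^(2/3)*0.0044^(1/2) = 1.004 m/s.
Discharge Q = A * V = 1.99 * 1.004 = 1.996 m^3/s.

1.996


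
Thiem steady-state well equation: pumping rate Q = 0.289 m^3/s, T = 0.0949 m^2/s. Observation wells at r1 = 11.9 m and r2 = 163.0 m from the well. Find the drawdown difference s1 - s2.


Thiem equation: s1 - s2 = Q/(2*pi*T) * ln(r2/r1).
ln(r2/r1) = ln(163.0/11.9) = 2.6172.
Q/(2*pi*T) = 0.289 / (2*pi*0.0949) = 0.289 / 0.5963 = 0.4847.
s1 - s2 = 0.4847 * 2.6172 = 1.2685 m.

1.2685


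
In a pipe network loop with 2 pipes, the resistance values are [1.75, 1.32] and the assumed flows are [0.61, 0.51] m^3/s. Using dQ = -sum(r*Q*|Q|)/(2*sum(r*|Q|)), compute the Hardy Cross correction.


Numerator terms (r*Q*|Q|): 1.75*0.61*|0.61| = 0.6512; 1.32*0.51*|0.51| = 0.3433.
Sum of numerator = 0.9945.
Denominator terms (r*|Q|): 1.75*|0.61| = 1.0675; 1.32*|0.51| = 0.6732.
2 * sum of denominator = 2 * 1.7407 = 3.4814.
dQ = -0.9945 / 3.4814 = -0.2857 m^3/s.

-0.2857


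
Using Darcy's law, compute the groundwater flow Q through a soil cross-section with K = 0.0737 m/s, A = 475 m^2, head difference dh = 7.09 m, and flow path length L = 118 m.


Darcy's law: Q = K * A * i, where i = dh/L.
Hydraulic gradient i = 7.09 / 118 = 0.060085.
Q = 0.0737 * 475 * 0.060085
  = 2.1034 m^3/s.

2.1034


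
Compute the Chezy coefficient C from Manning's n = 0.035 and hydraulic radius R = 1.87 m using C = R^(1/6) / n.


The Chezy coefficient relates to Manning's n through C = R^(1/6) / n.
R^(1/6) = 1.87^(1/6) = 1.109959.
C = 1.109959 / 0.035 = 31.71 m^(1/2)/s.

31.71


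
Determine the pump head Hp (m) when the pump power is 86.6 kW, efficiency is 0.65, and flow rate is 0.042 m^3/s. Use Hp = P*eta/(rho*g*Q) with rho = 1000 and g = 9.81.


Pump head formula: Hp = P * eta / (rho * g * Q).
Numerator: P * eta = 86.6 * 1000 * 0.65 = 56290.0 W.
Denominator: rho * g * Q = 1000 * 9.81 * 0.042 = 412.02.
Hp = 56290.0 / 412.02 = 136.62 m.

136.62


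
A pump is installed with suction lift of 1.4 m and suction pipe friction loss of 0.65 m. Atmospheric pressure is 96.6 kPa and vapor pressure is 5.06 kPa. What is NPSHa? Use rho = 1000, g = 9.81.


NPSHa = p_atm/(rho*g) - z_s - hf_s - p_vap/(rho*g).
p_atm/(rho*g) = 96.6*1000 / (1000*9.81) = 9.847 m.
p_vap/(rho*g) = 5.06*1000 / (1000*9.81) = 0.516 m.
NPSHa = 9.847 - 1.4 - 0.65 - 0.516
      = 7.28 m.

7.28


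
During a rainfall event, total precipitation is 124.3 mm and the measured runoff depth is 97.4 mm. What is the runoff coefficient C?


The runoff coefficient C = runoff depth / rainfall depth.
C = 97.4 / 124.3
  = 0.7836.

0.7836


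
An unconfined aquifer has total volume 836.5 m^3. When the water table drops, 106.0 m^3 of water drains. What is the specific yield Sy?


Specific yield Sy = Volume drained / Total volume.
Sy = 106.0 / 836.5
   = 0.1267.

0.1267


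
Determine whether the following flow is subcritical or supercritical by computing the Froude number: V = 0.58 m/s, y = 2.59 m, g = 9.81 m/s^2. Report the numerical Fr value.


The Froude number is defined as Fr = V / sqrt(g*y).
g*y = 9.81 * 2.59 = 25.4079.
sqrt(g*y) = sqrt(25.4079) = 5.0406.
Fr = 0.58 / 5.0406 = 0.1151.
Since Fr < 1, the flow is subcritical.

0.1151


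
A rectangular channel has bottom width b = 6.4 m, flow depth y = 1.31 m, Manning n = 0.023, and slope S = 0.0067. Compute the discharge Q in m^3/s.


For a rectangular channel, the cross-sectional area A = b * y = 6.4 * 1.31 = 8.38 m^2.
The wetted perimeter P = b + 2y = 6.4 + 2*1.31 = 9.02 m.
Hydraulic radius R = A/P = 8.38/9.02 = 0.9295 m.
Velocity V = (1/n)*R^(2/3)*S^(1/2) = (1/0.023)*0.9295^(2/3)*0.0067^(1/2) = 3.3895 m/s.
Discharge Q = A * V = 8.38 * 3.3895 = 28.418 m^3/s.

28.418


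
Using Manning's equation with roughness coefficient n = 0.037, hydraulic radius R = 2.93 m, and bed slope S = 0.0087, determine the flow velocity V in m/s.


Manning's equation gives V = (1/n) * R^(2/3) * S^(1/2).
First, compute R^(2/3) = 2.93^(2/3) = 2.0476.
Next, S^(1/2) = 0.0087^(1/2) = 0.093274.
Then 1/n = 1/0.037 = 27.03.
V = 27.03 * 2.0476 * 0.093274 = 5.1618 m/s.

5.1618


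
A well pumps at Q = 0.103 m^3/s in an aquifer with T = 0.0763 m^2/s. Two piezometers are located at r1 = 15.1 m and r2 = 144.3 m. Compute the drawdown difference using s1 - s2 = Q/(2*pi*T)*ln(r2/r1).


Thiem equation: s1 - s2 = Q/(2*pi*T) * ln(r2/r1).
ln(r2/r1) = ln(144.3/15.1) = 2.2572.
Q/(2*pi*T) = 0.103 / (2*pi*0.0763) = 0.103 / 0.4794 = 0.2148.
s1 - s2 = 0.2148 * 2.2572 = 0.485 m.

0.485


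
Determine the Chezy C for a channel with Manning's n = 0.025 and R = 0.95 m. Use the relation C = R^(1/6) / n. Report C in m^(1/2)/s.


The Chezy coefficient relates to Manning's n through C = R^(1/6) / n.
R^(1/6) = 0.95^(1/6) = 0.991488.
C = 0.991488 / 0.025 = 39.66 m^(1/2)/s.

39.66


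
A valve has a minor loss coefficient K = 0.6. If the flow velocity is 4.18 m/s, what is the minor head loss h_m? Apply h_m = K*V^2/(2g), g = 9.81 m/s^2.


Minor loss formula: h_m = K * V^2/(2g).
V^2 = 4.18^2 = 17.4724.
V^2/(2g) = 17.4724 / 19.62 = 0.8905 m.
h_m = 0.6 * 0.8905 = 0.5343 m.

0.5343


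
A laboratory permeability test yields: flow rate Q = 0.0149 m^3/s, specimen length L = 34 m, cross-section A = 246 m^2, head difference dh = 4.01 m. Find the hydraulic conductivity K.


From K = Q*L / (A*dh):
Numerator: Q*L = 0.0149 * 34 = 0.5066.
Denominator: A*dh = 246 * 4.01 = 986.46.
K = 0.5066 / 986.46 = 0.000514 m/s.

0.000514


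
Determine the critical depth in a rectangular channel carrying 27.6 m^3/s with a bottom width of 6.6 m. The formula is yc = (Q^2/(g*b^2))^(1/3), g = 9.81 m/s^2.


Using yc = (Q^2 / (g * b^2))^(1/3):
Q^2 = 27.6^2 = 761.76.
g * b^2 = 9.81 * 6.6^2 = 9.81 * 43.56 = 427.32.
Q^2 / (g*b^2) = 761.76 / 427.32 = 1.7826.
yc = 1.7826^(1/3) = 1.2125 m.

1.2125


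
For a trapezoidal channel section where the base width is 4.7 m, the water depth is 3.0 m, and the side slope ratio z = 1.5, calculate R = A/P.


For a trapezoidal section with side slope z:
A = (b + z*y)*y = (4.7 + 1.5*3.0)*3.0 = 27.6 m^2.
P = b + 2*y*sqrt(1 + z^2) = 4.7 + 2*3.0*sqrt(1 + 1.5^2) = 15.517 m.
R = A/P = 27.6 / 15.517 = 1.7787 m.

1.7787


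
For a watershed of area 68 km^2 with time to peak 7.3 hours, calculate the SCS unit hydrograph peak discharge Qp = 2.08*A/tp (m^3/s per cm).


SCS formula: Qp = 2.08 * A / tp.
Qp = 2.08 * 68 / 7.3
   = 141.44 / 7.3
   = 19.38 m^3/s per cm.

19.38


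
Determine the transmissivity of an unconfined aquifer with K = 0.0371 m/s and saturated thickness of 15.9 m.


Transmissivity is defined as T = K * h.
T = 0.0371 * 15.9
  = 0.5899 m^2/s.

0.5899


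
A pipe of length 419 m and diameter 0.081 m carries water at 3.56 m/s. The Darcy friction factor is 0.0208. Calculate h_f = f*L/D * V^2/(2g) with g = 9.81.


Darcy-Weisbach equation: h_f = f * (L/D) * V^2/(2g).
f * L/D = 0.0208 * 419/0.081 = 107.5951.
V^2/(2g) = 3.56^2 / (2*9.81) = 12.6736 / 19.62 = 0.646 m.
h_f = 107.5951 * 0.646 = 69.501 m.

69.501


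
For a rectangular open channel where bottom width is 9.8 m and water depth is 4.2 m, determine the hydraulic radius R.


For a rectangular section:
Flow area A = b * y = 9.8 * 4.2 = 41.16 m^2.
Wetted perimeter P = b + 2y = 9.8 + 2*4.2 = 18.2 m.
Hydraulic radius R = A/P = 41.16 / 18.2 = 2.2615 m.

2.2615


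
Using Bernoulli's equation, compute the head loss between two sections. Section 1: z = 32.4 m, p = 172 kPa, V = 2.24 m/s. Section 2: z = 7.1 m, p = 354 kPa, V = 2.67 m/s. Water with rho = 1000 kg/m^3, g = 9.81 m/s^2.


Total head at each section: H = z + p/(rho*g) + V^2/(2g).
H1 = 32.4 + 172*1000/(1000*9.81) + 2.24^2/(2*9.81)
   = 32.4 + 17.533 + 0.2557
   = 50.189 m.
H2 = 7.1 + 354*1000/(1000*9.81) + 2.67^2/(2*9.81)
   = 7.1 + 36.086 + 0.3633
   = 43.549 m.
h_L = H1 - H2 = 50.189 - 43.549 = 6.64 m.

6.64


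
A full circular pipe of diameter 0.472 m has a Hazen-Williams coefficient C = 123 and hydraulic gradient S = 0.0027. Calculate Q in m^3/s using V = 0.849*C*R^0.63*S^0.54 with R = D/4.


For a full circular pipe, R = D/4 = 0.472/4 = 0.118 m.
V = 0.849 * 123 * 0.118^0.63 * 0.0027^0.54
  = 0.849 * 123 * 0.260187 * 0.041014
  = 1.1144 m/s.
Pipe area A = pi*D^2/4 = pi*0.472^2/4 = 0.175 m^2.
Q = A * V = 0.175 * 1.1144 = 0.195 m^3/s.

0.195


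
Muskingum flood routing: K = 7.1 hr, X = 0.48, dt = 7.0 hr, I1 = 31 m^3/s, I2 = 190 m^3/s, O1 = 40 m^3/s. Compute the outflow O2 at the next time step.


Muskingum coefficients:
denom = 2*K*(1-X) + dt = 2*7.1*(1-0.48) + 7.0 = 14.384.
C0 = (dt - 2*K*X)/denom = (7.0 - 2*7.1*0.48)/14.384 = 0.0128.
C1 = (dt + 2*K*X)/denom = (7.0 + 2*7.1*0.48)/14.384 = 0.9605.
C2 = (2*K*(1-X) - dt)/denom = 0.0267.
O2 = C0*I2 + C1*I1 + C2*O1
   = 0.0128*190 + 0.9605*31 + 0.0267*40
   = 33.27 m^3/s.

33.27


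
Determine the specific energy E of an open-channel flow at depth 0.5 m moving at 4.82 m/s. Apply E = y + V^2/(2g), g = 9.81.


Specific energy E = y + V^2/(2g).
Velocity head = V^2/(2g) = 4.82^2 / (2*9.81) = 23.2324 / 19.62 = 1.1841 m.
E = 0.5 + 1.1841 = 1.6841 m.

1.6841


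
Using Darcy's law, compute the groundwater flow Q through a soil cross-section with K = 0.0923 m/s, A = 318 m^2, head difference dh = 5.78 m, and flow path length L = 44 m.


Darcy's law: Q = K * A * i, where i = dh/L.
Hydraulic gradient i = 5.78 / 44 = 0.131364.
Q = 0.0923 * 318 * 0.131364
  = 3.8557 m^3/s.

3.8557


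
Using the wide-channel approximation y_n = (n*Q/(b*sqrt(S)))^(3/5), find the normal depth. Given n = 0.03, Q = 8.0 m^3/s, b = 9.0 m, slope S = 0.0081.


We use the wide-channel approximation y_n = (n*Q/(b*sqrt(S)))^(3/5).
sqrt(S) = sqrt(0.0081) = 0.09.
Numerator: n*Q = 0.03 * 8.0 = 0.24.
Denominator: b*sqrt(S) = 9.0 * 0.09 = 0.81.
arg = 0.2963.
y_n = 0.2963^(3/5) = 0.482 m.

0.482


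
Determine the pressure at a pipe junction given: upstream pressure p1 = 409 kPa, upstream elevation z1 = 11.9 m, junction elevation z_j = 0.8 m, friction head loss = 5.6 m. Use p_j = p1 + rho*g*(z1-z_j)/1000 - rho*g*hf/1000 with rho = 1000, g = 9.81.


Junction pressure: p_j = p1 + rho*g*(z1 - z_j)/1000 - rho*g*hf/1000.
Elevation term = 1000*9.81*(11.9 - 0.8)/1000 = 108.891 kPa.
Friction term = 1000*9.81*5.6/1000 = 54.936 kPa.
p_j = 409 + 108.891 - 54.936 = 462.95 kPa.

462.95


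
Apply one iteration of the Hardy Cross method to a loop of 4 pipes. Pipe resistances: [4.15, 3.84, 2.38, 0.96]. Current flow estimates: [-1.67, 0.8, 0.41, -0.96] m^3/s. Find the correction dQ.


Numerator terms (r*Q*|Q|): 4.15*-1.67*|-1.67| = -11.5739; 3.84*0.8*|0.8| = 2.4576; 2.38*0.41*|0.41| = 0.4001; 0.96*-0.96*|-0.96| = -0.8847.
Sum of numerator = -9.601.
Denominator terms (r*|Q|): 4.15*|-1.67| = 6.9305; 3.84*|0.8| = 3.072; 2.38*|0.41| = 0.9758; 0.96*|-0.96| = 0.9216.
2 * sum of denominator = 2 * 11.8999 = 23.7998.
dQ = --9.601 / 23.7998 = 0.4034 m^3/s.

0.4034


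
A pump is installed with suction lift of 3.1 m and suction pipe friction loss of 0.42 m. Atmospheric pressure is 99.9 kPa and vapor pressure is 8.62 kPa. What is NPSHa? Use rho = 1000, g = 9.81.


NPSHa = p_atm/(rho*g) - z_s - hf_s - p_vap/(rho*g).
p_atm/(rho*g) = 99.9*1000 / (1000*9.81) = 10.183 m.
p_vap/(rho*g) = 8.62*1000 / (1000*9.81) = 0.879 m.
NPSHa = 10.183 - 3.1 - 0.42 - 0.879
      = 5.78 m.

5.78


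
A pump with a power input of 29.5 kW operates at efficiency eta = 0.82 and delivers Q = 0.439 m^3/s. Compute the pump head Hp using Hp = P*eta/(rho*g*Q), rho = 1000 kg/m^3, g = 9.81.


Pump head formula: Hp = P * eta / (rho * g * Q).
Numerator: P * eta = 29.5 * 1000 * 0.82 = 24190.0 W.
Denominator: rho * g * Q = 1000 * 9.81 * 0.439 = 4306.59.
Hp = 24190.0 / 4306.59 = 5.62 m.

5.62


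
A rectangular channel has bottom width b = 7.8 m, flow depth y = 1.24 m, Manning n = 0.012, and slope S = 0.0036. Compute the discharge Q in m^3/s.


For a rectangular channel, the cross-sectional area A = b * y = 7.8 * 1.24 = 9.67 m^2.
The wetted perimeter P = b + 2y = 7.8 + 2*1.24 = 10.28 m.
Hydraulic radius R = A/P = 9.67/10.28 = 0.9409 m.
Velocity V = (1/n)*R^(2/3)*S^(1/2) = (1/0.012)*0.9409^(2/3)*0.0036^(1/2) = 4.8009 m/s.
Discharge Q = A * V = 9.67 * 4.8009 = 46.434 m^3/s.

46.434


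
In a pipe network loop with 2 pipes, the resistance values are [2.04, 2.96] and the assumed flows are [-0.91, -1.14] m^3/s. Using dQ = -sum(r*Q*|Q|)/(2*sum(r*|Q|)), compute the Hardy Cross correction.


Numerator terms (r*Q*|Q|): 2.04*-0.91*|-0.91| = -1.6893; 2.96*-1.14*|-1.14| = -3.8468.
Sum of numerator = -5.5361.
Denominator terms (r*|Q|): 2.04*|-0.91| = 1.8564; 2.96*|-1.14| = 3.3744.
2 * sum of denominator = 2 * 5.2308 = 10.4616.
dQ = --5.5361 / 10.4616 = 0.5292 m^3/s.

0.5292


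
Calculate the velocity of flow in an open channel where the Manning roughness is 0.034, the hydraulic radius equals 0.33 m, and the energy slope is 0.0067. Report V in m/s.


Manning's equation gives V = (1/n) * R^(2/3) * S^(1/2).
First, compute R^(2/3) = 0.33^(2/3) = 0.4775.
Next, S^(1/2) = 0.0067^(1/2) = 0.081854.
Then 1/n = 1/0.034 = 29.41.
V = 29.41 * 0.4775 * 0.081854 = 1.1497 m/s.

1.1497


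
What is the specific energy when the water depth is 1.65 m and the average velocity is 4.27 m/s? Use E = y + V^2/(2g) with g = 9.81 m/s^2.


Specific energy E = y + V^2/(2g).
Velocity head = V^2/(2g) = 4.27^2 / (2*9.81) = 18.2329 / 19.62 = 0.9293 m.
E = 1.65 + 0.9293 = 2.5793 m.

2.5793


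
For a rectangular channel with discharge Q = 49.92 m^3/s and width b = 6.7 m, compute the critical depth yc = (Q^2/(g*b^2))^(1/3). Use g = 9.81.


Using yc = (Q^2 / (g * b^2))^(1/3):
Q^2 = 49.92^2 = 2492.01.
g * b^2 = 9.81 * 6.7^2 = 9.81 * 44.89 = 440.37.
Q^2 / (g*b^2) = 2492.01 / 440.37 = 5.6589.
yc = 5.6589^(1/3) = 1.782 m.

1.782


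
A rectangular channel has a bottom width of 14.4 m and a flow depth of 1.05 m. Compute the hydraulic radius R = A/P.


For a rectangular section:
Flow area A = b * y = 14.4 * 1.05 = 15.12 m^2.
Wetted perimeter P = b + 2y = 14.4 + 2*1.05 = 16.5 m.
Hydraulic radius R = A/P = 15.12 / 16.5 = 0.9164 m.

0.9164


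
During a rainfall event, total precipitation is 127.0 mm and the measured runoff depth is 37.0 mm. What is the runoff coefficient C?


The runoff coefficient C = runoff depth / rainfall depth.
C = 37.0 / 127.0
  = 0.2913.

0.2913


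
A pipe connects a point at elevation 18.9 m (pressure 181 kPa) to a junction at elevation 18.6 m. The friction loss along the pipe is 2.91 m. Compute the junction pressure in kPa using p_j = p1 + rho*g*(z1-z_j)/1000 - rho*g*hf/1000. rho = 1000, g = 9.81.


Junction pressure: p_j = p1 + rho*g*(z1 - z_j)/1000 - rho*g*hf/1000.
Elevation term = 1000*9.81*(18.9 - 18.6)/1000 = 2.943 kPa.
Friction term = 1000*9.81*2.91/1000 = 28.547 kPa.
p_j = 181 + 2.943 - 28.547 = 155.4 kPa.

155.4


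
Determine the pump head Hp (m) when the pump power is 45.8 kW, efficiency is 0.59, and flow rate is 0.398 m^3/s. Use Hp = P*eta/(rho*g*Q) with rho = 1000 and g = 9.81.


Pump head formula: Hp = P * eta / (rho * g * Q).
Numerator: P * eta = 45.8 * 1000 * 0.59 = 27022.0 W.
Denominator: rho * g * Q = 1000 * 9.81 * 0.398 = 3904.38.
Hp = 27022.0 / 3904.38 = 6.92 m.

6.92


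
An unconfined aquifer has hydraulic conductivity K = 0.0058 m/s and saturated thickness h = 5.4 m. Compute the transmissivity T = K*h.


Transmissivity is defined as T = K * h.
T = 0.0058 * 5.4
  = 0.0313 m^2/s.

0.0313


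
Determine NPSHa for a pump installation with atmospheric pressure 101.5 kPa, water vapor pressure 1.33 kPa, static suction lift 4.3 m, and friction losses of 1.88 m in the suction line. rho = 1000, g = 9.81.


NPSHa = p_atm/(rho*g) - z_s - hf_s - p_vap/(rho*g).
p_atm/(rho*g) = 101.5*1000 / (1000*9.81) = 10.347 m.
p_vap/(rho*g) = 1.33*1000 / (1000*9.81) = 0.136 m.
NPSHa = 10.347 - 4.3 - 1.88 - 0.136
      = 4.03 m.

4.03


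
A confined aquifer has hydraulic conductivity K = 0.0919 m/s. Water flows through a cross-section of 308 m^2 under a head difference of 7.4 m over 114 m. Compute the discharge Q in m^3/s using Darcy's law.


Darcy's law: Q = K * A * i, where i = dh/L.
Hydraulic gradient i = 7.4 / 114 = 0.064912.
Q = 0.0919 * 308 * 0.064912
  = 1.8374 m^3/s.

1.8374


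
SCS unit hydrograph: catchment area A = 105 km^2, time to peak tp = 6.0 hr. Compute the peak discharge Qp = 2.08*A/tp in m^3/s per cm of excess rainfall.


SCS formula: Qp = 2.08 * A / tp.
Qp = 2.08 * 105 / 6.0
   = 218.4 / 6.0
   = 36.4 m^3/s per cm.

36.4


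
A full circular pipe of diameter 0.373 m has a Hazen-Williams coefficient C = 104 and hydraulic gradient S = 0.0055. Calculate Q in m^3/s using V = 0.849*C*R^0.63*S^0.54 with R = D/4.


For a full circular pipe, R = D/4 = 0.373/4 = 0.0932 m.
V = 0.849 * 104 * 0.0932^0.63 * 0.0055^0.54
  = 0.849 * 104 * 0.224326 * 0.060228
  = 1.1929 m/s.
Pipe area A = pi*D^2/4 = pi*0.373^2/4 = 0.1093 m^2.
Q = A * V = 0.1093 * 1.1929 = 0.1304 m^3/s.

0.1304


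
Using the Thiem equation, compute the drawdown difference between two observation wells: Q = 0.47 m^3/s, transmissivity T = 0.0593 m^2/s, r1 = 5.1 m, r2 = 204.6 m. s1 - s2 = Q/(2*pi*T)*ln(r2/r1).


Thiem equation: s1 - s2 = Q/(2*pi*T) * ln(r2/r1).
ln(r2/r1) = ln(204.6/5.1) = 3.6918.
Q/(2*pi*T) = 0.47 / (2*pi*0.0593) = 0.47 / 0.3726 = 1.2614.
s1 - s2 = 1.2614 * 3.6918 = 4.657 m.

4.657


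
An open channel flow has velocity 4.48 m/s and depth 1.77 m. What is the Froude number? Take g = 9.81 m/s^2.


The Froude number is defined as Fr = V / sqrt(g*y).
g*y = 9.81 * 1.77 = 17.3637.
sqrt(g*y) = sqrt(17.3637) = 4.167.
Fr = 4.48 / 4.167 = 1.0751.

1.0751


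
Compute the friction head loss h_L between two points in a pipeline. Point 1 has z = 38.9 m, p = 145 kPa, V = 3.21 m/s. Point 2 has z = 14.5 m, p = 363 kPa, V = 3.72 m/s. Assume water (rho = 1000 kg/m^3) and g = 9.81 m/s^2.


Total head at each section: H = z + p/(rho*g) + V^2/(2g).
H1 = 38.9 + 145*1000/(1000*9.81) + 3.21^2/(2*9.81)
   = 38.9 + 14.781 + 0.5252
   = 54.206 m.
H2 = 14.5 + 363*1000/(1000*9.81) + 3.72^2/(2*9.81)
   = 14.5 + 37.003 + 0.7053
   = 52.208 m.
h_L = H1 - H2 = 54.206 - 52.208 = 1.998 m.

1.998


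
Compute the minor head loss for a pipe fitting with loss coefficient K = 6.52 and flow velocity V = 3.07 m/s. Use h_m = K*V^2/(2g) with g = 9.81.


Minor loss formula: h_m = K * V^2/(2g).
V^2 = 3.07^2 = 9.4249.
V^2/(2g) = 9.4249 / 19.62 = 0.4804 m.
h_m = 6.52 * 0.4804 = 3.132 m.

3.132
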